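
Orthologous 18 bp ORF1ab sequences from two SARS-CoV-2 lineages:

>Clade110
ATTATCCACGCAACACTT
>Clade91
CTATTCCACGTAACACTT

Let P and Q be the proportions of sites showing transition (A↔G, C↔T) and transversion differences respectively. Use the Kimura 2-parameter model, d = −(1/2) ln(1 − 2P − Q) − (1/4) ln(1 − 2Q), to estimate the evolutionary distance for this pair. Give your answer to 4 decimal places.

0.2641

The sequences differ at positions 1 (A/C, transversion), 3 (T/A, transversion), 4 (A/T, transversion), 11 (C/T, transition).
Of the 4 differences, 1 transition and 3 transversions over 18 sites: P = 1/18 = 0.055556, Q = 3/18 = 0.166667.
d = −0.5·ln(0.722221) − 0.25·ln(0.666666) = −0.5·(-0.325424) − 0.25·(-0.405466) = 0.2641.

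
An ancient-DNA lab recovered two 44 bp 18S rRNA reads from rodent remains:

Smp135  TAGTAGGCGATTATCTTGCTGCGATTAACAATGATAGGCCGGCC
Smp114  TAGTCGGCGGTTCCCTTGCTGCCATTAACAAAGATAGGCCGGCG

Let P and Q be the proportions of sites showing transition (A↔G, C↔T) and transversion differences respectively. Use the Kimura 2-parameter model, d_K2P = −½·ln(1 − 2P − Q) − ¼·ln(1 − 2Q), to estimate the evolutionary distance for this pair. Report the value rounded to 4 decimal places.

The sequences differ at positions 5 (A/C, transversion), 10 (A/G, transition), 13 (A/C, transversion), 14 (T/C, transition), 23 (G/C, transversion), 32 (T/A, transversion), 44 (C/G, transversion).
Of the 7 differences, 2 transitions and 5 transversions over 44 sites: P = 2/44 = 0.045455, Q = 5/44 = 0.113636.
d = −0.5·ln(0.795454) − 0.25·ln(0.772728) = −0.5·(-0.228842) − 0.25·(-0.257828) = 0.1789.

0.1789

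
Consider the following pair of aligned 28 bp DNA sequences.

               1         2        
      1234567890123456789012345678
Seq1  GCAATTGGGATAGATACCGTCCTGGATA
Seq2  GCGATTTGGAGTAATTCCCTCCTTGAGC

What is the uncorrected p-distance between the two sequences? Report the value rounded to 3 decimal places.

Mismatches occur at site 3 (A↔G), site 7 (G↔T), site 11 (T↔G), site 12 (A↔T), site 13 (G↔A), site 16 (A↔T), site 19 (G↔C), site 24 (G↔T), site 27 (T↔G), site 28 (A↔C).
There are 10 differences over 28 sites, so p = 10/28 = 0.357.

0.357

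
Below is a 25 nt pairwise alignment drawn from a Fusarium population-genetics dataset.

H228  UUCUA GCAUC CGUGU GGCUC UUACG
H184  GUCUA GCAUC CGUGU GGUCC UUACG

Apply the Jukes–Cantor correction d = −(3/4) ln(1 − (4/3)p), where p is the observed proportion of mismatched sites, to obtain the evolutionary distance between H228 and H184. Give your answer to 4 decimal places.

Differing sites — 1:U/G; 18:C/U; 19:U/C.
p = 3/25 = 0.120000.
d = −0.75 · ln(1 − (4/3)·0.120000) = −0.75 · ln(0.840000) = −0.75 · (-0.174353) = 0.1308.

0.1308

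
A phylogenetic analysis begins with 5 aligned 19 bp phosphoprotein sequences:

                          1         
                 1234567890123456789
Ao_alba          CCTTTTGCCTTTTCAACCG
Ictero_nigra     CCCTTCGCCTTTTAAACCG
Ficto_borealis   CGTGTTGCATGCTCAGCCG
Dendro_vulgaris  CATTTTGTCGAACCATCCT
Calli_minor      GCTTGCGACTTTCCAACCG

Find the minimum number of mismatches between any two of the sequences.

3

Pairwise Hamming distances:
  Ao_alba vs Ictero_nigra: 3
  Ao_alba vs Ficto_borealis: 6
  Ao_alba vs Dendro_vulgaris: 8
  Ao_alba vs Calli_minor: 5
  Ictero_nigra vs Ficto_borealis: 9
  Ictero_nigra vs Dendro_vulgaris: 11
  Ictero_nigra vs Calli_minor: 6
  Ficto_borealis vs Dendro_vulgaris: 10
  Ficto_borealis vs Calli_minor: 11
  Dendro_vulgaris vs Calli_minor: 10
The smallest is 3, between Ao_alba and Ictero_nigra.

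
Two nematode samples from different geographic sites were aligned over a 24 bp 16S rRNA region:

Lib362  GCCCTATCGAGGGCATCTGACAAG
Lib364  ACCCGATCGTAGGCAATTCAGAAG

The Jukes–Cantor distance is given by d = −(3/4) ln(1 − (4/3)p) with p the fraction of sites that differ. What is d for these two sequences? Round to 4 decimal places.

0.4408

Differing sites — 1:G/A; 5:T/G; 10:A/T; 11:G/A; 16:T/A; 17:C/T; 19:G/C; 21:C/G.
p = 8/24 = 0.333333.
d = −0.75 · ln(1 − (4/3)·0.333333) = −0.75 · ln(0.555556) = −0.75 · (-0.587786) = 0.4408.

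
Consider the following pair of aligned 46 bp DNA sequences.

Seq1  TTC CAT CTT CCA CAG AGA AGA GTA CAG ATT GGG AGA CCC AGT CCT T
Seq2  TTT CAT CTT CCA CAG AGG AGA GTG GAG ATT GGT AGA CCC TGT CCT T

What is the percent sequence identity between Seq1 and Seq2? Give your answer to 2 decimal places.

The sequences differ at positions 3 (C/T), 18 (A/G), 24 (A/G), 25 (C/G), 33 (G/T), 40 (A/T).
40 of the 46 sites match, so the percent identity is 40/46 × 100 = 86.96%.

86.96%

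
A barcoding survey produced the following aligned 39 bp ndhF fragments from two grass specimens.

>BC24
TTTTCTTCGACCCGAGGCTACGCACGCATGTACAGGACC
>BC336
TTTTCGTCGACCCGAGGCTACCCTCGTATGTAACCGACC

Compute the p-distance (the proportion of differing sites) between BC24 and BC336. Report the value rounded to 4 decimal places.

0.1795

The sequences differ at positions 6 (T/G), 22 (G/C), 24 (A/T), 27 (C/T), 33 (C/A), 34 (A/C), 35 (G/C).
There are 7 differences over 39 sites, so p = 7/39 = 0.1795.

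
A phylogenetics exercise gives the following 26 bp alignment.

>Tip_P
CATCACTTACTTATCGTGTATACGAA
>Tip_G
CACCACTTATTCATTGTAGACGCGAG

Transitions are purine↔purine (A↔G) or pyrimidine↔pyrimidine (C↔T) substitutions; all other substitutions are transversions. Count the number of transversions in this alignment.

1

Mismatches occur at site 3 (T/C, transition), site 10 (C/T, transition), site 12 (T/C, transition), site 15 (C/T, transition), site 18 (G/A, transition), site 19 (T/G, transversion), site 21 (T/C, transition), site 22 (A/G, transition), site 26 (A/G, transition).
Of the 9 differences, 8 transitions and 1 transversion, so the answer is 1.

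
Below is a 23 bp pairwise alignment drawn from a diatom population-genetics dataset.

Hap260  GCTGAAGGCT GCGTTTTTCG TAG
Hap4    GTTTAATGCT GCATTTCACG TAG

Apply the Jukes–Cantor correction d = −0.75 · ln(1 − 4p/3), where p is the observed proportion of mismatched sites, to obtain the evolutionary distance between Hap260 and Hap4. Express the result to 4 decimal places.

The sequences differ at positions 2 (C/T), 4 (G/T), 7 (G/T), 13 (G/A), 17 (T/C), 18 (T/A).
p = 6/23 = 0.260870.
d = −0.75 · ln(1 − (4/3)·0.260870) = −0.75 · ln(0.652173) = −0.75 · (-0.427445) = 0.3206.

0.3206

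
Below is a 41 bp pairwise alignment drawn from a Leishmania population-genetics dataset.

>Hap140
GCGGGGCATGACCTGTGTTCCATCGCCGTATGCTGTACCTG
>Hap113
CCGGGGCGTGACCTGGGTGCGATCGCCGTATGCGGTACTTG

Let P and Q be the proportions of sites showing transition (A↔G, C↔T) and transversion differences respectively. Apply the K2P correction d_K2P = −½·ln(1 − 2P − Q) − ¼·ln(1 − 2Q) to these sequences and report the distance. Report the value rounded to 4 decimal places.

0.1938

The sequences differ at positions 1 (G/C, transversion), 8 (A/G, transition), 16 (T/G, transversion), 19 (T/G, transversion), 21 (C/G, transversion), 34 (T/G, transversion), 39 (C/T, transition).
Of the 7 differences, 2 transitions and 5 transversions over 41 sites: P = 2/41 = 0.048780, Q = 5/41 = 0.121951.
d = −0.5·ln(0.780489) − 0.25·ln(0.756098) = −0.5·(-0.247835) − 0.25·(-0.279584) = 0.1938.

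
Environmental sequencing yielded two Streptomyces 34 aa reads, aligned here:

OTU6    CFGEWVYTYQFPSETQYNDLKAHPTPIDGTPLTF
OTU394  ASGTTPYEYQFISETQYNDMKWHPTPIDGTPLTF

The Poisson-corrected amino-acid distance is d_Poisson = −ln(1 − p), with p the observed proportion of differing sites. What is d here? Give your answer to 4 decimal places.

0.3075

The sequences differ at positions 1 (C/A), 2 (F/S), 4 (E/T), 5 (W/T), 6 (V/P), 8 (T/E), 12 (P/I), 20 (L/M), 22 (A/W).
p = 9/34 = 0.264706.
d = −ln(1 − 0.264706) = −ln(0.735294) = 0.3075.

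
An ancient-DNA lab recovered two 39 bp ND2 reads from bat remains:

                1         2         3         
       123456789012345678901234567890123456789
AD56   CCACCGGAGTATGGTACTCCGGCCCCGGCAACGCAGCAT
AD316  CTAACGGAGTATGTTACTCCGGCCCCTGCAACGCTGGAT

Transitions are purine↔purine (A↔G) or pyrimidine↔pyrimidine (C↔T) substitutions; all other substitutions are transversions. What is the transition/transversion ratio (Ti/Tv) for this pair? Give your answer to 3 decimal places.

Differing sites — 2:C/T (Ti); 4:C/A (Tv); 14:G/T (Tv); 27:G/T (Tv); 35:A/T (Tv); 37:C/G (Tv).
Of the 6 differences, 1 transition and 5 transversions, so Ti/Tv = 1/5 = 0.200.

0.200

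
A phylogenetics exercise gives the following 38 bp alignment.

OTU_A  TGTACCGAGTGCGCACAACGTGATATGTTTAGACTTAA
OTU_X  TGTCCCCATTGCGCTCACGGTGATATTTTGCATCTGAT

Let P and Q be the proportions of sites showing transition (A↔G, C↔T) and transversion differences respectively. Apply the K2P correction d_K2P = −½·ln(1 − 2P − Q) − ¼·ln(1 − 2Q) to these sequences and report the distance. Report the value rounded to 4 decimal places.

Differing sites — 4:A/C (Tv); 7:G/C (Tv); 9:G/T (Tv); 15:A/T (Tv); 18:A/C (Tv); 19:C/G (Tv); 27:G/T (Tv); 30:T/G (Tv); 31:A/C (Tv); 32:G/A (Ti); 33:A/T (Tv); 36:T/G (Tv); 38:A/T (Tv).
Of the 13 differences, 1 transition and 12 transversions over 38 sites: P = 1/38 = 0.026316, Q = 12/38 = 0.315789.
d = −0.5·ln(0.631579) − 0.25·ln(0.368422) = −0.5·(-0.459532) − 0.25·(-0.998526) = 0.4794.

0.4794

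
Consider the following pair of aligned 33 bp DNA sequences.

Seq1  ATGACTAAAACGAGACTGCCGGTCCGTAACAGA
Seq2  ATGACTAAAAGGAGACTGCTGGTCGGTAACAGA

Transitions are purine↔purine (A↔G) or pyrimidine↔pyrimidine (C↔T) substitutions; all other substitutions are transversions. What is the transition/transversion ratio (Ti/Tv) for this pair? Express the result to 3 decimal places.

Mismatches occur at site 11 (C↔G, transversion), site 20 (C↔T, transition), site 25 (C↔G, transversion).
Of the 3 differences, 1 transition and 2 transversions, so Ti/Tv = 1/2 = 0.500.

0.500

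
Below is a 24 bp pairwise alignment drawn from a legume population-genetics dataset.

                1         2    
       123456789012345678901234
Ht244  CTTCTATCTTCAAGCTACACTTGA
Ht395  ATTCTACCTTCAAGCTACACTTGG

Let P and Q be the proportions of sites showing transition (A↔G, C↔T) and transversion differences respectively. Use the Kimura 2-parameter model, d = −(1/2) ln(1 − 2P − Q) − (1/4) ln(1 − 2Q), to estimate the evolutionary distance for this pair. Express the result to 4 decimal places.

Differing sites — 1:C/A (Tv); 7:T/C (Ti); 24:A/G (Ti).
Of the 3 differences, 2 transitions and 1 transversion over 24 sites: P = 2/24 = 0.083333, Q = 1/24 = 0.041667.
d = −0.5·ln(0.791667) − 0.25·ln(0.916666) = −0.5·(-0.233614) − 0.25·(-0.087012) = 0.1386.

0.1386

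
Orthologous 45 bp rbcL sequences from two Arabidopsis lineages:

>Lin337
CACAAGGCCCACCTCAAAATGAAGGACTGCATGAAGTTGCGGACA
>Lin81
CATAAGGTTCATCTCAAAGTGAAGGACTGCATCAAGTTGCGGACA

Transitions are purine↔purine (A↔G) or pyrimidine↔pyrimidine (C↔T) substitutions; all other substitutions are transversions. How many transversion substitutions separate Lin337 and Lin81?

Differing sites — 3:C/T (Ti); 8:C/T (Ti); 9:C/T (Ti); 12:C/T (Ti); 19:A/G (Ti); 33:G/C (Tv).
Of the 6 differences, 5 transitions and 1 transversion, so the answer is 1.

1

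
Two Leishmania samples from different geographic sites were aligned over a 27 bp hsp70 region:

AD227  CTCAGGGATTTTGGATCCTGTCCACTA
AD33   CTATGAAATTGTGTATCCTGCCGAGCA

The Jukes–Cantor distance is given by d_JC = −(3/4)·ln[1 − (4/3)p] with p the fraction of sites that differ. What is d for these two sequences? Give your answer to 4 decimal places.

0.5107

The sequences differ at positions 3 (C/A), 4 (A/T), 6 (G/A), 7 (G/A), 11 (T/G), 14 (G/T), 21 (T/C), 23 (C/G), 25 (C/G), 26 (T/C).
p = 10/27 = 0.370370.
d = −0.75 · ln(1 − (4/3)·0.370370) = −0.75 · ln(0.506173) = −0.75 · (-0.680877) = 0.5107.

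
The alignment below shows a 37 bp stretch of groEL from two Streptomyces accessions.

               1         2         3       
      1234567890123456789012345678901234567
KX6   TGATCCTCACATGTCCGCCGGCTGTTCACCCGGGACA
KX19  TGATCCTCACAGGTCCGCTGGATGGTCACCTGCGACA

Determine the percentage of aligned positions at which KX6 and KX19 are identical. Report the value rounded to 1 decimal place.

83.8%

The sequences differ at positions 12 (T/G), 19 (C/T), 22 (C/A), 25 (T/G), 31 (C/T), 33 (G/C).
31 of the 37 sites match, so the percent identity is 31/37 × 100 = 83.8%.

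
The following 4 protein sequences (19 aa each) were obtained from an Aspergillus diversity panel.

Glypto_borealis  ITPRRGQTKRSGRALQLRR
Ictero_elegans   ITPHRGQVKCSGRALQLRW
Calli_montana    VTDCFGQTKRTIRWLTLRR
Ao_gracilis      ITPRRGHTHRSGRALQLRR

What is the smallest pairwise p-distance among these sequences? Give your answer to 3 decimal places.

Pairwise Hamming distances:
  Glypto_borealis vs Ictero_elegans: 4
  Glypto_borealis vs Calli_montana: 8
  Glypto_borealis vs Ao_gracilis: 2
  Ictero_elegans vs Calli_montana: 11
  Ictero_elegans vs Ao_gracilis: 6
  Calli_montana vs Ao_gracilis: 10
The smallest is 2 mismatches, between Glypto_borealis and Ao_gracilis; p = 2/19 = 0.105.

0.105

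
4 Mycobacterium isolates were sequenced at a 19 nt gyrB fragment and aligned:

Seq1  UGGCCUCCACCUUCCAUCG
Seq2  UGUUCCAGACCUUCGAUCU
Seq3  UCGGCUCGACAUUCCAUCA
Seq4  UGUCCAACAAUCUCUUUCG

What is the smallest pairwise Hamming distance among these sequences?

Pairwise Hamming distances:
  Seq1 vs Seq2: 7
  Seq1 vs Seq3: 5
  Seq1 vs Seq4: 8
  Seq2 vs Seq3: 8
  Seq2 vs Seq4: 9
  Seq3 vs Seq4: 12
The smallest is 5, between Seq1 and Seq3.

5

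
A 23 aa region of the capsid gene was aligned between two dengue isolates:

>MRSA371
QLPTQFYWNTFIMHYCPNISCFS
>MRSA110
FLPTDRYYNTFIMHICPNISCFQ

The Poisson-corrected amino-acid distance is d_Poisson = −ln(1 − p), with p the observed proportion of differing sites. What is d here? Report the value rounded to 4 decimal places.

The sequences differ at positions 1 (Q/F), 5 (Q/D), 6 (F/R), 8 (W/Y), 15 (Y/I), 23 (S/Q).
p = 6/23 = 0.260870.
d = −ln(1 − 0.260870) = −ln(0.739130) = 0.3023.

0.3023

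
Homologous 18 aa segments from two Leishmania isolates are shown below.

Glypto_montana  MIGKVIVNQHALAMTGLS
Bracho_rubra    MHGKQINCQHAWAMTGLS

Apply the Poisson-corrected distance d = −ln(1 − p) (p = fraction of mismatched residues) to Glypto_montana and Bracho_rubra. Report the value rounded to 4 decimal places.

0.3254

Mismatches occur at site 2 (I↔H), site 5 (V↔Q), site 7 (V↔N), site 8 (N↔C), site 12 (L↔W).
p = 5/18 = 0.277778.
d = −ln(1 − 0.277778) = −ln(0.722222) = 0.3254.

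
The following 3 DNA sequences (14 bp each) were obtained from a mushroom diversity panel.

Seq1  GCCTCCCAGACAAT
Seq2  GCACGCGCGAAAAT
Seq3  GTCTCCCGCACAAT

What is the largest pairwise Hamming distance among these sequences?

Pairwise Hamming distances:
  Seq1 vs Seq2: 6
  Seq1 vs Seq3: 3
  Seq2 vs Seq3: 8
The largest is 8, between Seq2 and Seq3.

8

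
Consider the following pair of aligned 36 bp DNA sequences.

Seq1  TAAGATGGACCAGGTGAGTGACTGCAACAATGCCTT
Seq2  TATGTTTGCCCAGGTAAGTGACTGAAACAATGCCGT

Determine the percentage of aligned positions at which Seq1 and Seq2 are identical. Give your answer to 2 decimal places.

The sequences differ at positions 3 (A/T), 5 (A/T), 7 (G/T), 9 (A/C), 16 (G/A), 25 (C/A), 35 (T/G).
29 of the 36 sites match, so the percent identity is 29/36 × 100 = 80.56%.

80.56%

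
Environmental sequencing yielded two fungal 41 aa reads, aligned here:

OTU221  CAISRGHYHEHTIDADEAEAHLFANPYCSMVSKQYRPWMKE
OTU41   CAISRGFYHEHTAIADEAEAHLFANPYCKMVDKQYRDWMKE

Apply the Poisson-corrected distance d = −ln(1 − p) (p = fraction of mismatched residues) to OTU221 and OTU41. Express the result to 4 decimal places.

The sequences differ at positions 7 (H/F), 13 (I/A), 14 (D/I), 29 (S/K), 32 (S/D), 37 (P/D).
p = 6/41 = 0.146341.
d = −ln(1 − 0.146341) = −ln(0.853659) = 0.1582.

0.1582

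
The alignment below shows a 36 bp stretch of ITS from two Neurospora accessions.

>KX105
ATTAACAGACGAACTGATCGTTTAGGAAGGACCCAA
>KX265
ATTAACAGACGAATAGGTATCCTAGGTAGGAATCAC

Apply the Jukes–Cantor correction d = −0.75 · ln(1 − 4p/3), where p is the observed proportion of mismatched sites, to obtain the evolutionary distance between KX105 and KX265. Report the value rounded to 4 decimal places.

Mismatches occur at site 14 (C/T), site 15 (T/A), site 17 (A/G), site 19 (C/A), site 20 (G/T), site 21 (T/C), site 22 (T/C), site 27 (A/T), site 32 (C/A), site 33 (C/T), site 36 (A/C).
p = 11/36 = 0.305556.
d = −0.75 · ln(1 − (4/3)·0.305556) = −0.75 · ln(0.592592) = −0.75 · (-0.523249) = 0.3924.

0.3924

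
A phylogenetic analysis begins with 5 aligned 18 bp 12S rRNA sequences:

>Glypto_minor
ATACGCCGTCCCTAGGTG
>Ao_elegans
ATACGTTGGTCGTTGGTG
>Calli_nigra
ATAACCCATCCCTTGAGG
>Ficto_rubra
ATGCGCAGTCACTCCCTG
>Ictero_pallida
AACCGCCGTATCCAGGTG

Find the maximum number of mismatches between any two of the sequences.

Pairwise Hamming distances:
  Glypto_minor vs Ao_elegans: 6
  Glypto_minor vs Calli_nigra: 6
  Glypto_minor vs Ficto_rubra: 6
  Glypto_minor vs Ictero_pallida: 5
  Ao_elegans vs Calli_nigra: 10
  Ao_elegans vs Ficto_rubra: 10
  Ao_elegans vs Ictero_pallida: 10
  Calli_nigra vs Ficto_rubra: 10
  Calli_nigra vs Ictero_pallida: 11
  Ficto_rubra vs Ictero_pallida: 9
The largest is 11, between Calli_nigra and Ictero_pallida.

11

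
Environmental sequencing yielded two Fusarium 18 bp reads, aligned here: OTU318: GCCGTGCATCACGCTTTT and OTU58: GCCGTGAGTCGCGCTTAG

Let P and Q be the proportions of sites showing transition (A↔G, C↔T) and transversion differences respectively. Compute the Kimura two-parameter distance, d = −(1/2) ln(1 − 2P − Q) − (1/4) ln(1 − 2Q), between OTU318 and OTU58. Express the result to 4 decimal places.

Mismatches occur at site 7 (C→A, transversion), site 8 (A→G, transition), site 11 (A→G, transition), site 17 (T→A, transversion), site 18 (T→G, transversion).
Of the 5 differences, 2 transitions and 3 transversions over 18 sites: P = 2/18 = 0.111111, Q = 3/18 = 0.166667.
d = −0.5·ln(0.611111) − 0.25·ln(0.666666) = −0.5·(-0.492477) − 0.25·(-0.405466) = 0.3476.

0.3476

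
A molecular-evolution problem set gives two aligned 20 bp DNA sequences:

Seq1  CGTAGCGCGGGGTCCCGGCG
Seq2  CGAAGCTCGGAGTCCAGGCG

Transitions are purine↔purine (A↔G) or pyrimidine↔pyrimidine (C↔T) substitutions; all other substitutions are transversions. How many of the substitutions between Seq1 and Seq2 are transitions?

1

Differing sites — 3:T/A (Tv); 7:G/T (Tv); 11:G/A (Ti); 16:C/A (Tv).
Of the 4 differences, 1 transition and 3 transversions, so the answer is 1.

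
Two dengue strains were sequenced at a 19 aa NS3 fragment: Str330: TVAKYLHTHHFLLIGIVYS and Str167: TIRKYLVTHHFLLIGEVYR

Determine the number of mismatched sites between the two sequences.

5

The sequences differ at positions 2 (V/I), 3 (A/R), 7 (H/V), 16 (I/E), 19 (S/R).
That gives 5 mismatches out of 19 aligned sites, so the Hamming distance is 5.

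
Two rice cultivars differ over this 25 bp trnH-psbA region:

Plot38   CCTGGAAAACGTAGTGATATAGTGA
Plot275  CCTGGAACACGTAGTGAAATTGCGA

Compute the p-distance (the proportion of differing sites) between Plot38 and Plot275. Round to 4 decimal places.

Mismatches occur at site 8 (A→C), site 18 (T→A), site 21 (A→T), site 23 (T→C).
There are 4 differences over 25 sites, so p = 4/25 = 0.1600.

0.1600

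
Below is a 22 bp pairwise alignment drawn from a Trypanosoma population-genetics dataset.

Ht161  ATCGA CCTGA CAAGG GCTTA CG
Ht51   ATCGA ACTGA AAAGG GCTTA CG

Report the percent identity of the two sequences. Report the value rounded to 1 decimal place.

Differing sites — 6:C/A; 11:C/A.
20 of the 22 sites match, so the percent identity is 20/22 × 100 = 90.9%.

90.9%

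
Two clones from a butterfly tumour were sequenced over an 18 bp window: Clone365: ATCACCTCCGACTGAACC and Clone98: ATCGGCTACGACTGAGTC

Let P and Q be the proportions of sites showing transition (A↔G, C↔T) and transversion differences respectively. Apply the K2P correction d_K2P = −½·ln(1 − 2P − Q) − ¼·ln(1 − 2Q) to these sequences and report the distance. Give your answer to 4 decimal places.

0.3567

Differing sites — 4:A/G (Ti); 5:C/G (Tv); 8:C/A (Tv); 16:A/G (Ti); 17:C/T (Ti).
Of the 5 differences, 3 transitions and 2 transversions over 18 sites: P = 3/18 = 0.166667, Q = 2/18 = 0.111111.
d = −0.5·ln(0.555555) − 0.25·ln(0.777778) = −0.5·(-0.587788) − 0.25·(-0.251314) = 0.3567.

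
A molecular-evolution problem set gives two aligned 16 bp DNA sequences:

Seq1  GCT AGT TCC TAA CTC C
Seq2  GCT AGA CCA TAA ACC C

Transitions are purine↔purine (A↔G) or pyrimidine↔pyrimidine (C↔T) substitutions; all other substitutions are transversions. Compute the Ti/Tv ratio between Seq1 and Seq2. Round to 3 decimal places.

0.667

Differing sites — 6:T/A (Tv); 7:T/C (Ti); 9:C/A (Tv); 13:C/A (Tv); 14:T/C (Ti).
Of the 5 differences, 2 transitions and 3 transversions, so Ti/Tv = 2/3 = 0.667.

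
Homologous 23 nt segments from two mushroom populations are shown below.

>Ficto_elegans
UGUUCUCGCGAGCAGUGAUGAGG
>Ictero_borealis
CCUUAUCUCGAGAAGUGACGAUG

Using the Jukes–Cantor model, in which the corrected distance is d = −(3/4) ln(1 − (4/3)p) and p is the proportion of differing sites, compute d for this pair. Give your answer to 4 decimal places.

0.3904

The sequences differ at positions 1 (U/C), 2 (G/C), 5 (C/A), 8 (G/U), 13 (C/A), 19 (U/C), 22 (G/U).
p = 7/23 = 0.304348.
d = −0.75 · ln(1 − (4/3)·0.304348) = −0.75 · ln(0.594203) = −0.75 · (-0.520534) = 0.3904.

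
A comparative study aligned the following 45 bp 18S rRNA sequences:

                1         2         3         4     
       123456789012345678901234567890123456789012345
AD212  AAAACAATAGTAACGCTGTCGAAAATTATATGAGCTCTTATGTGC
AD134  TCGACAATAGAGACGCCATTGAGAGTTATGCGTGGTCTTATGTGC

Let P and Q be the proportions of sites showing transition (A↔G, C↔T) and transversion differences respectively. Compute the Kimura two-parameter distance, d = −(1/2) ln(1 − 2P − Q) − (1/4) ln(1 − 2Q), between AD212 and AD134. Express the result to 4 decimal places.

Mismatches occur at site 1 (A→T, transversion), site 2 (A→C, transversion), site 3 (A→G, transition), site 11 (T→A, transversion), site 12 (A→G, transition), site 17 (T→C, transition), site 18 (G→A, transition), site 20 (C→T, transition), site 23 (A→G, transition), site 25 (A→G, transition), site 30 (A→G, transition), site 31 (T→C, transition), site 33 (A→T, transversion), site 35 (C→G, transversion).
Of the 14 differences, 9 transitions and 5 transversions over 45 sites: P = 9/45 = 0.200000, Q = 5/45 = 0.111111.
d = −0.5·ln(0.488889) − 0.25·ln(0.777778) = −0.5·(-0.715620) − 0.25·(-0.251314) = 0.4206.

0.4206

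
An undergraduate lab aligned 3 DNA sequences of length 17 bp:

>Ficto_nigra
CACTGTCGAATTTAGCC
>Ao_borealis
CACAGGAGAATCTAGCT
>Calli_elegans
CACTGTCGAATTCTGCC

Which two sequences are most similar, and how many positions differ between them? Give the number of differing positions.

2

Pairwise Hamming distances:
  Ficto_nigra vs Ao_borealis: 5
  Ficto_nigra vs Calli_elegans: 2
  Ao_borealis vs Calli_elegans: 7
The smallest is 2, between Ficto_nigra and Calli_elegans.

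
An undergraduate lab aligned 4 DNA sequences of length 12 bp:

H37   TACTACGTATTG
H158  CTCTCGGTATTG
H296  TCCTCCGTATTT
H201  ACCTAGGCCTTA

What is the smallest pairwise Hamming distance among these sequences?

3

Pairwise Hamming distances:
  H37 vs H158: 4
  H37 vs H296: 3
  H37 vs H201: 6
  H158 vs H296: 4
  H158 vs H201: 6
  H296 vs H201: 6
The smallest is 3, between H37 and H296.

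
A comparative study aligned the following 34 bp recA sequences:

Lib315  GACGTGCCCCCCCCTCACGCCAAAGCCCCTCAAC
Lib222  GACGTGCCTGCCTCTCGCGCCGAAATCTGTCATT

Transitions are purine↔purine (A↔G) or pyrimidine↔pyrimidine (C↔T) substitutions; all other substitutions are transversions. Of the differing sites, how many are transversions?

Differing sites — 9:C/T (Ti); 10:C/G (Tv); 13:C/T (Ti); 17:A/G (Ti); 22:A/G (Ti); 25:G/A (Ti); 26:C/T (Ti); 28:C/T (Ti); 29:C/G (Tv); 33:A/T (Tv); 34:C/T (Ti).
Of the 11 differences, 8 transitions and 3 transversions, so the answer is 3.

3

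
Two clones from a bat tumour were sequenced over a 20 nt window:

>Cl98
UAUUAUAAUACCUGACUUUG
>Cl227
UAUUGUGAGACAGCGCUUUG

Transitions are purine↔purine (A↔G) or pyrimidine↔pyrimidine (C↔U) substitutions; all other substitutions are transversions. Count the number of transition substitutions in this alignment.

Mismatches occur at site 5 (A↔G, transition), site 7 (A↔G, transition), site 9 (U↔G, transversion), site 12 (C↔A, transversion), site 13 (U↔G, transversion), site 14 (G↔C, transversion), site 15 (A↔G, transition).
Of the 7 differences, 3 transitions and 4 transversions, so the answer is 3.

3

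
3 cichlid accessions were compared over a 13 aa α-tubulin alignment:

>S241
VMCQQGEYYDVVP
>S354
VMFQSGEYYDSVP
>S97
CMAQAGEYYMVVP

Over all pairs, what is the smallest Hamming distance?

3

Pairwise Hamming distances:
  S241 vs S354: 3
  S241 vs S97: 4
  S354 vs S97: 5
The smallest is 3, between S241 and S354.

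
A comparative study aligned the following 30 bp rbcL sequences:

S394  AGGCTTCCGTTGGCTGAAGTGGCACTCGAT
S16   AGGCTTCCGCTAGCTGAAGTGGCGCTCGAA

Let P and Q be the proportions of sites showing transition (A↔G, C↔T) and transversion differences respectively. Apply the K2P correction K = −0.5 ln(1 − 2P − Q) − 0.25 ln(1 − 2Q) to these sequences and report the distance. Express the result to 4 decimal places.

Mismatches occur at site 10 (T/C, transition), site 12 (G/A, transition), site 24 (A/G, transition), site 30 (T/A, transversion).
Of the 4 differences, 3 transitions and 1 transversion over 30 sites: P = 3/30 = 0.100000, Q = 1/30 = 0.033333.
d = −0.5·ln(0.766667) − 0.25·ln(0.933334) = −0.5·(-0.265703) − 0.25·(-0.068992) = 0.1501.

0.1501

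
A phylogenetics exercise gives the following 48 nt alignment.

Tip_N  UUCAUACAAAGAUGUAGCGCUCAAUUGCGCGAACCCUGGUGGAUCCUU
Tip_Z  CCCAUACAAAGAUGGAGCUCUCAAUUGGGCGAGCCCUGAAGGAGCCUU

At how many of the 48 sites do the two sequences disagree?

Differing sites — 1:U/C; 2:U/C; 15:U/G; 19:G/U; 28:C/G; 33:A/G; 39:G/A; 40:U/A; 44:U/G.
That gives 9 mismatches out of 48 aligned sites, so the Hamming distance is 9.

9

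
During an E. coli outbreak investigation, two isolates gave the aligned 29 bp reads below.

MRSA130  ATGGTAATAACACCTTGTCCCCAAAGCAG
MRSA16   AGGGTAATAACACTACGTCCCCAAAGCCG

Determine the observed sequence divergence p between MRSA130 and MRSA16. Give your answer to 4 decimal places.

Mismatches occur at site 2 (T→G), site 14 (C→T), site 15 (T→A), site 16 (T→C), site 28 (A→C).
There are 5 differences over 29 sites, so p = 5/29 = 0.1724.

0.1724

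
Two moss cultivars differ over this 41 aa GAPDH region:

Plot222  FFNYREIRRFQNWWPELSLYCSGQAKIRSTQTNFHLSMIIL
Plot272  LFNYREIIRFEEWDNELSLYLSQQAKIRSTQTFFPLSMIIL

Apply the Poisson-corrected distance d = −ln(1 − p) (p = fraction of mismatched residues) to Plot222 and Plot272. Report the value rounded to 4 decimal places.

Differing sites — 1:F/L; 8:R/I; 11:Q/E; 12:N/E; 14:W/D; 15:P/N; 21:C/L; 23:G/Q; 33:N/F; 35:H/P.
p = 10/41 = 0.243902.
d = −ln(1 − 0.243902) = −ln(0.756098) = 0.2796.

0.2796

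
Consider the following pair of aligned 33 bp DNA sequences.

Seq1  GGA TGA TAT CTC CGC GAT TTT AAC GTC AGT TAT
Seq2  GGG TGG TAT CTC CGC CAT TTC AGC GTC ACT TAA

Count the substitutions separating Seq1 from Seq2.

7

Differing sites — 3:A/G; 6:A/G; 16:G/C; 21:T/C; 23:A/G; 29:G/C; 33:T/A.
That gives 7 mismatches out of 33 aligned sites, so the Hamming distance is 7.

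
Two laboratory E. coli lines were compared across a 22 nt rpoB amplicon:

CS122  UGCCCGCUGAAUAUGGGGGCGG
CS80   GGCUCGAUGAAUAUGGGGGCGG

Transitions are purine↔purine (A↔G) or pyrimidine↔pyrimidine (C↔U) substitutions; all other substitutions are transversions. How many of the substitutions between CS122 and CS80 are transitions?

Differing sites — 1:U/G (Tv); 4:C/U (Ti); 7:C/A (Tv).
Of the 3 differences, 1 transition and 2 transversions, so the answer is 1.

1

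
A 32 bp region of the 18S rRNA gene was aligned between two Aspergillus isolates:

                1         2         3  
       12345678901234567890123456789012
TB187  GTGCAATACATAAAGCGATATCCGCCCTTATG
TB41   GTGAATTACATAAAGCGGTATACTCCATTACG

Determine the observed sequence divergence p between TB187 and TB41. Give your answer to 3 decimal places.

0.219

The sequences differ at positions 4 (C/A), 6 (A/T), 18 (A/G), 22 (C/A), 24 (G/T), 27 (C/A), 31 (T/C).
There are 7 differences over 32 sites, so p = 7/32 = 0.219.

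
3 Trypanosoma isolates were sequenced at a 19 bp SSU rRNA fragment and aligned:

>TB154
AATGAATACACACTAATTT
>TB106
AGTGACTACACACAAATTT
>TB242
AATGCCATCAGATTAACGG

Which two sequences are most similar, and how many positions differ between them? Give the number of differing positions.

Pairwise Hamming distances:
  TB154 vs TB106: 3
  TB154 vs TB242: 9
  TB106 vs TB242: 10
The smallest is 3, between TB154 and TB106.

3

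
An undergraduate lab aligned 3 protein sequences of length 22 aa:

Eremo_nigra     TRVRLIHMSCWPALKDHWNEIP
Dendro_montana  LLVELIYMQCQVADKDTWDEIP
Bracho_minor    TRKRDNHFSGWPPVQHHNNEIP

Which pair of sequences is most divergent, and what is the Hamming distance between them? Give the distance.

19

Pairwise Hamming distances:
  Eremo_nigra vs Dendro_montana: 10
  Eremo_nigra vs Bracho_minor: 10
  Dendro_montana vs Bracho_minor: 19
The largest is 19, between Dendro_montana and Bracho_minor.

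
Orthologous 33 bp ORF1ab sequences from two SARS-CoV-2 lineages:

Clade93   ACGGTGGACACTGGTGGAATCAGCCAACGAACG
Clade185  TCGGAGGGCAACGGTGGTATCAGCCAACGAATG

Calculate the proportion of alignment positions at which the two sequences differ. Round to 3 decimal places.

Differing sites — 1:A/T; 5:T/A; 8:A/G; 11:C/A; 12:T/C; 18:A/T; 32:C/T.
There are 7 differences over 33 sites, so p = 7/33 = 0.212.

0.212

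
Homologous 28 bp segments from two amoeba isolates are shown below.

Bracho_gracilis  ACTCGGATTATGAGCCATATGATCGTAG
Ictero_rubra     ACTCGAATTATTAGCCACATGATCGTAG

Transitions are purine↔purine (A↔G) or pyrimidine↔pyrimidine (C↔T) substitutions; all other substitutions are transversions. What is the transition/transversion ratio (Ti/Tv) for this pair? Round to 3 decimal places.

Mismatches occur at site 6 (G/A, transition), site 12 (G/T, transversion), site 18 (T/C, transition).
Of the 3 differences, 2 transitions and 1 transversion, so Ti/Tv = 2/1 = 2.000.

2.000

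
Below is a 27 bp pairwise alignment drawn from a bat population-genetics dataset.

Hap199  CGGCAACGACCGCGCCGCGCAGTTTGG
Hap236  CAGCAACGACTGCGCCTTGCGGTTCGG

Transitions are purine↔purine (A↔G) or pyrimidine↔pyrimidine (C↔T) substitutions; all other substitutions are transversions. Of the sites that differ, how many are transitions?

5

The sequences differ at positions 2 (G/A, transition), 11 (C/T, transition), 17 (G/T, transversion), 18 (C/T, transition), 21 (A/G, transition), 25 (T/C, transition).
Of the 6 differences, 5 transitions and 1 transversion, so the answer is 5.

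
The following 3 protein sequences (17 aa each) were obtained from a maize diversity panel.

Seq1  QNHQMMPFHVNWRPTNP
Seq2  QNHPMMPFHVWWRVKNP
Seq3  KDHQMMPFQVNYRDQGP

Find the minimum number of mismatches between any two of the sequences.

Pairwise Hamming distances:
  Seq1 vs Seq2: 4
  Seq1 vs Seq3: 7
  Seq2 vs Seq3: 9
The smallest is 4, between Seq1 and Seq2.

4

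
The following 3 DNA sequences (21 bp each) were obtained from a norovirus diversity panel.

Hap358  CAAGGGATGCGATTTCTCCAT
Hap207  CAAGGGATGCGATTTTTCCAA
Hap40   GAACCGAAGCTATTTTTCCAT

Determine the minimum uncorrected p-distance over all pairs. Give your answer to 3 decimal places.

Pairwise Hamming distances:
  Hap358 vs Hap207: 2
  Hap358 vs Hap40: 6
  Hap207 vs Hap40: 6
The smallest is 2 mismatches, between Hap358 and Hap207; p = 2/21 = 0.095.

0.095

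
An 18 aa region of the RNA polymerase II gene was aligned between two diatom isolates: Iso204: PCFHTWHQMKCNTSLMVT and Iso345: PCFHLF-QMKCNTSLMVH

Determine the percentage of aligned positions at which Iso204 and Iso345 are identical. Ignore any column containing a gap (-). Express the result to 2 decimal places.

Excluding the 1 gap column leaves 17 comparable sites.
The sequences differ at positions 5 (T/L), 6 (W/F), 18 (T/H).
14 of the 17 comparable sites match, so the percent identity is 14/17 × 100 = 82.35%.

82.35%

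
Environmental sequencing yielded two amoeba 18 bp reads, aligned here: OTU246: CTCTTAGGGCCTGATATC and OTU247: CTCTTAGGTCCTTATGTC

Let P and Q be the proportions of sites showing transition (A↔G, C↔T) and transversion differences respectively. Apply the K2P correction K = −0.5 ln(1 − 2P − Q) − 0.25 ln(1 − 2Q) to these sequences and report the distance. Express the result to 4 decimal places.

0.1885

Mismatches occur at site 9 (G↔T, transversion), site 13 (G↔T, transversion), site 16 (A↔G, transition).
Of the 3 differences, 1 transition and 2 transversions over 18 sites: P = 1/18 = 0.055556, Q = 2/18 = 0.111111.
d = −0.5·ln(0.777777) − 0.25·ln(0.777778) = −0.5·(-0.251315) − 0.25·(-0.251314) = 0.1885.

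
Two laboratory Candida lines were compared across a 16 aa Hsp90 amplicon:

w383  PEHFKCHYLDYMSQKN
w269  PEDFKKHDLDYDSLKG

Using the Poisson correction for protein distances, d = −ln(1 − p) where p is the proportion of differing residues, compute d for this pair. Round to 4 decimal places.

Mismatches occur at site 3 (H↔D), site 6 (C↔K), site 8 (Y↔D), site 12 (M↔D), site 14 (Q↔L), site 16 (N↔G).
p = 6/16 = 0.375000.
d = −ln(1 − 0.375000) = −ln(0.625000) = 0.4700.

0.4700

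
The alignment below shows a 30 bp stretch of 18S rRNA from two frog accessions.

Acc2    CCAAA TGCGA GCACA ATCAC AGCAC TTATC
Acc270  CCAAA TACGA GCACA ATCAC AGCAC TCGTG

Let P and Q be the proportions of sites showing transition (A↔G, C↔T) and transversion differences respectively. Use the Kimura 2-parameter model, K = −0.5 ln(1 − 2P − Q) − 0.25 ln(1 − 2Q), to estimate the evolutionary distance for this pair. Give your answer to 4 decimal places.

The sequences differ at positions 7 (G/A, transition), 27 (T/C, transition), 28 (A/G, transition), 30 (C/G, transversion).
Of the 4 differences, 3 transitions and 1 transversion over 30 sites: P = 3/30 = 0.100000, Q = 1/30 = 0.033333.
d = −0.5·ln(0.766667) − 0.25·ln(0.933334) = −0.5·(-0.265703) − 0.25·(-0.068992) = 0.1501.

0.1501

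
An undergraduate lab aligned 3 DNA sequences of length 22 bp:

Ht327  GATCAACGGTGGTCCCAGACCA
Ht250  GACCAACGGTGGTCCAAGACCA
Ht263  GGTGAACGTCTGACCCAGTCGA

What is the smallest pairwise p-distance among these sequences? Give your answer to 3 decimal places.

0.091

Pairwise Hamming distances:
  Ht327 vs Ht250: 2
  Ht327 vs Ht263: 8
  Ht250 vs Ht263: 10
The smallest is 2 mismatches, between Ht327 and Ht250; p = 2/22 = 0.091.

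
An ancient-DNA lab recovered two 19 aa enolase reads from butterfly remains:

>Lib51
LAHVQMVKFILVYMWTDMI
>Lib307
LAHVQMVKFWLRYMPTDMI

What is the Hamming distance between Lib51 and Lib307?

Mismatches occur at site 10 (I/W), site 12 (V/R), site 15 (W/P).
That gives 3 mismatches out of 19 aligned sites, so the Hamming distance is 3.

3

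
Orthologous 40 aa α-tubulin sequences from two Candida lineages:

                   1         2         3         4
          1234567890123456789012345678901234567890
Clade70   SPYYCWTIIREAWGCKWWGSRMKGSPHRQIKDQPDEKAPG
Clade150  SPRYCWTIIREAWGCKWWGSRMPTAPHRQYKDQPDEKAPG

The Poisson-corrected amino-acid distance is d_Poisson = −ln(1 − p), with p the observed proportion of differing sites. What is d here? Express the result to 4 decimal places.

The sequences differ at positions 3 (Y/R), 23 (K/P), 24 (G/T), 25 (S/A), 30 (I/Y).
p = 5/40 = 0.125000.
d = −ln(1 − 0.125000) = −ln(0.875000) = 0.1335.

0.1335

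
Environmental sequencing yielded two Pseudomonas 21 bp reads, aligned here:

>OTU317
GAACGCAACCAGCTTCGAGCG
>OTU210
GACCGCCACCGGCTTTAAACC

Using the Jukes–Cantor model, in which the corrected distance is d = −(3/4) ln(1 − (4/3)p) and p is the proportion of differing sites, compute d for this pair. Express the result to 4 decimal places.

The sequences differ at positions 3 (A/C), 7 (A/C), 11 (A/G), 16 (C/T), 17 (G/A), 19 (G/A), 21 (G/C).
p = 7/21 = 0.333333.
d = −0.75 · ln(1 − (4/3)·0.333333) = −0.75 · ln(0.555556) = −0.75 · (-0.587786) = 0.4408.

0.4408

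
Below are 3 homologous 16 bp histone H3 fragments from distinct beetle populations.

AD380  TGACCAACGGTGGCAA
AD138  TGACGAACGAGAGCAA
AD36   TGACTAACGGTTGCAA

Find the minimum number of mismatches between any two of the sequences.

Pairwise Hamming distances:
  AD380 vs AD138: 4
  AD380 vs AD36: 2
  AD138 vs AD36: 4
The smallest is 2, between AD380 and AD36.

2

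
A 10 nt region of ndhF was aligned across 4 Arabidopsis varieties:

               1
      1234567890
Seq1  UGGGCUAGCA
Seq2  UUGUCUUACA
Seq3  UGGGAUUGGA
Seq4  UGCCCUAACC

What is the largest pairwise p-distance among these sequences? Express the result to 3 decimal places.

0.700

Pairwise Hamming distances:
  Seq1 vs Seq2: 4
  Seq1 vs Seq3: 3
  Seq1 vs Seq4: 4
  Seq2 vs Seq3: 5
  Seq2 vs Seq4: 5
  Seq3 vs Seq4: 7
The largest is 7 mismatches, between Seq3 and Seq4; p = 7/10 = 0.700.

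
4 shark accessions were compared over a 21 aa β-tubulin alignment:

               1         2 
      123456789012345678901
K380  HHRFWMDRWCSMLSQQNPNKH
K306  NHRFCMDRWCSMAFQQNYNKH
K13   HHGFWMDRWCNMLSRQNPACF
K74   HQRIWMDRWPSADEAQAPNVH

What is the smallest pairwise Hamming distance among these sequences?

5

Pairwise Hamming distances:
  K380 vs K306: 5
  K380 vs K13: 6
  K380 vs K74: 9
  K306 vs K13: 11
  K306 vs K74: 12
  K13 vs K74: 13
The smallest is 5, between K380 and K306.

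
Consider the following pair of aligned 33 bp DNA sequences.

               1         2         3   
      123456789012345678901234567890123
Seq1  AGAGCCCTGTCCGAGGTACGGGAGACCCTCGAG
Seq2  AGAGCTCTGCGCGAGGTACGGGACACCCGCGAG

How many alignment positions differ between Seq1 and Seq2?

5

Mismatches occur at site 6 (C/T), site 10 (T/C), site 11 (C/G), site 24 (G/C), site 29 (T/G).
That gives 5 mismatches out of 33 aligned sites, so the Hamming distance is 5.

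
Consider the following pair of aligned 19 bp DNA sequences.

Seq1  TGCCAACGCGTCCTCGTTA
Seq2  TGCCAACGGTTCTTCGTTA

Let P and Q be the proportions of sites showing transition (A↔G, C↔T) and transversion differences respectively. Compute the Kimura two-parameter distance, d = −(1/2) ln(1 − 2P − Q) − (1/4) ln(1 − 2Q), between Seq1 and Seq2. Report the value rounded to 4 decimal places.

0.1773

Mismatches occur at site 9 (C↔G, transversion), site 10 (G↔T, transversion), site 13 (C↔T, transition).
Of the 3 differences, 1 transition and 2 transversions over 19 sites: P = 1/19 = 0.052632, Q = 2/19 = 0.105263.
d = −0.5·ln(0.789473) − 0.25·ln(0.789474) = −0.5·(-0.236390) − 0.25·(-0.236388) = 0.1773.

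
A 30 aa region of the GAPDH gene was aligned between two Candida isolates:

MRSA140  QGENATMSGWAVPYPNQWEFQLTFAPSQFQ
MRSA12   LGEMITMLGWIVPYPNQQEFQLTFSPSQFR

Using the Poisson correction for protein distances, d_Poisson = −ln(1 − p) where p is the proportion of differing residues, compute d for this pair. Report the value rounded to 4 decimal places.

0.3102

Differing sites — 1:Q/L; 4:N/M; 5:A/I; 8:S/L; 11:A/I; 18:W/Q; 25:A/S; 30:Q/R.
p = 8/30 = 0.266667.
d = −ln(1 − 0.266667) = −ln(0.733333) = 0.3102.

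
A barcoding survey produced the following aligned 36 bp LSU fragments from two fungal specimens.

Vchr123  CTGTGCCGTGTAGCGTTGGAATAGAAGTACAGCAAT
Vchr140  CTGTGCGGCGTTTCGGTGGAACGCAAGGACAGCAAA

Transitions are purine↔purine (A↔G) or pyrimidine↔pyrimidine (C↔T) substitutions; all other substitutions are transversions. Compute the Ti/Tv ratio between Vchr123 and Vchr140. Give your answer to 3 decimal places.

Differing sites — 7:C/G (Tv); 9:T/C (Ti); 12:A/T (Tv); 13:G/T (Tv); 16:T/G (Tv); 22:T/C (Ti); 23:A/G (Ti); 24:G/C (Tv); 28:T/G (Tv); 36:T/A (Tv).
Of the 10 differences, 3 transitions and 7 transversions, so Ti/Tv = 3/7 = 0.429.

0.429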